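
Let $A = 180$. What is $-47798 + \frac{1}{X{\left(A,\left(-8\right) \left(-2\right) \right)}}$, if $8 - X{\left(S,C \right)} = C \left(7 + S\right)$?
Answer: $- \frac{142629233}{2984} \approx -47798.0$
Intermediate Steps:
$X{\left(S,C \right)} = 8 - C \left(7 + S\right)$
$-47798 + \frac{1}{X{\left(A,\left(-8\right) \left(-2\right) \right)}} = -47798 + \frac{1}{8 - 7 \left(\left(-8\right) \left(-2\right)\right) - \left(-8\right) \left(-2\right) 180} = -47798 + \frac{1}{8 - 112 - 16 \cdot 180} = -47798 + \frac{1}{8 - 112 - 2880} = -47798 + \frac{1}{-2984} = -47798 - \frac{1}{2984} = - \frac{142629233}{2984}$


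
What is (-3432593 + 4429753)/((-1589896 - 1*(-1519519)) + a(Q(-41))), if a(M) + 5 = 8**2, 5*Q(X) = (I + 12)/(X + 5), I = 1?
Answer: -498580/35159 ≈ -14.181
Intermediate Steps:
Q(X) = 13/(5*(5 + X)) (Q(X) = ((1 + 12)/(X + 5))/5 = (13/(5 + X))/5 = 13/(5*(5 + X)))
a(M) = 59 (a(M) = -5 + 8**2 = -5 + 64 = 59)
(-3432593 + 4429753)/((-1589896 - 1*(-1519519)) + a(Q(-41))) = (-3432593 + 4429753)/((-1589896 - 1*(-1519519)) + 59) = 997160/((-1589896 + 1519519) + 59) = 997160/(-70377 + 59) = 997160/(-70318) = 997160*(-1/70318) = -498580/35159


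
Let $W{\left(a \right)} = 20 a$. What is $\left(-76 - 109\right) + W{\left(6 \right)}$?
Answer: $-65$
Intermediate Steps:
$\left(-76 - 109\right) + W{\left(6 \right)} = \left(-76 - 109\right) + 20 \cdot 6 = -185 + 120 = -65$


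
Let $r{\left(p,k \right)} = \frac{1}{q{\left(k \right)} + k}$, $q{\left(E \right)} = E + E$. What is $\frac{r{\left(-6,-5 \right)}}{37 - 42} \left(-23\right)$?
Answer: $- \frac{23}{75} \approx -0.30667$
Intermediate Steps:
$q{\left(E \right)} = 2 E$
$r{\left(p,k \right)} = \frac{1}{3 k}$ ($r{\left(p,k \right)} = \frac{1}{2 k + k} = \frac{1}{3 k}$)
$\frac{r{\left(-6,-5 \right)}}{37 - 42} \left(-23\right) = \frac{\frac{1}{3} \frac{1}{-5}}{37 - 42} \left(-23\right) = \frac{\frac{1}{3} \left(- \frac{1}{5}\right)}{-5} \left(-23\right) = \left(- \frac{1}{5}\right) \left(- \frac{1}{15}\right) \left(-23\right) = \frac{1}{75} \left(-23\right) = - \frac{23}{75}$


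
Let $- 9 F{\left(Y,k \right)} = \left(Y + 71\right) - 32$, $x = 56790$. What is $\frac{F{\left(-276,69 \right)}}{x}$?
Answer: $\frac{79}{170370} \approx 0.0004637$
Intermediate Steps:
$F{\left(Y,k \right)} = - \frac{13}{3} - \frac{Y}{9}$ ($F{\left(Y,k \right)} = - \frac{\left(Y + 71\right) - 32}{9} = - \frac{\left(71 + Y\right) - 32}{9} = - \frac{39 + Y}{9} = - \frac{13}{3} - \frac{Y}{9}$)
$\frac{F{\left(-276,69 \right)}}{x} = \frac{- \frac{13}{3} - - \frac{92}{3}}{56790} = \left(- \frac{13}{3} + \frac{92}{3}\right) \frac{1}{56790} = \frac{79}{3} \cdot \frac{1}{56790} = \frac{79}{170370}$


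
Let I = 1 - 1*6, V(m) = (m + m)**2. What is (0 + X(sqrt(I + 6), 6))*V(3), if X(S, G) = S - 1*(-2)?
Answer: 108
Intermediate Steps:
V(m) = 4*m**2 (V(m) = (2*m)**2 = 4*m**2)
I = -5 (I = 1 - 6 = -5)
X(S, G) = 2 + S (X(S, G) = S + 2 = 2 + S)
(0 + X(sqrt(I + 6), 6))*V(3) = (0 + (2 + sqrt(-5 + 6)))*(4*3**2) = (0 + (2 + sqrt(1)))*(4*9) = (0 + (2 + 1))*36 = (0 + 3)*36 = 3*36 = 108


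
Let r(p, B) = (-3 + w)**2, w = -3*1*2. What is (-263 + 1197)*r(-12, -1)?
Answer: 75654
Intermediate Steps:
w = -6 (w = -3*2 = -6)
r(p, B) = 81 (r(p, B) = (-3 - 6)**2 = (-9)**2 = 81)
(-263 + 1197)*r(-12, -1) = (-263 + 1197)*81 = 934*81 = 75654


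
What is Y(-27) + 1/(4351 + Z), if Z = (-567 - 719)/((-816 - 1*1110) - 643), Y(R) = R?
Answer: -301830566/11179005 ≈ -27.000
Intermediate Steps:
Z = 1286/2569 (Z = -1286/((-816 - 1110) - 643) = -1286/(-1926 - 643) = -1286/(-2569) = -1286*(-1/2569) = 1286/2569 ≈ 0.50058)
Y(-27) + 1/(4351 + Z) = -27 + 1/(4351 + 1286/2569) = -27 + 1/(11179005/2569) = -27 + 2569/11179005 = -301830566/11179005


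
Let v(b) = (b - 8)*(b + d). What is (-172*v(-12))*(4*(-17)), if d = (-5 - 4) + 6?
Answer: 3508800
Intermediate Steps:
d = -3 (d = -9 + 6 = -3)
v(b) = (-8 + b)*(-3 + b) (v(b) = (b - 8)*(b - 3) = (-8 + b)*(-3 + b))
(-172*v(-12))*(4*(-17)) = (-172*(24 + (-12)² - 11*(-12)))*(4*(-17)) = -172*(24 + 144 + 132)*(-68) = -172*300*(-68) = -51600*(-68) = 3508800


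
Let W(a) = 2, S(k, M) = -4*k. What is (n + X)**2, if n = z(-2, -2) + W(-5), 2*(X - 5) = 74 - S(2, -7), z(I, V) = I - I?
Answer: 2304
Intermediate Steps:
z(I, V) = 0
X = 46 (X = 5 + (74 - (-4)*2)/2 = 5 + (74 - 1*(-8))/2 = 5 + (74 + 8)/2 = 5 + (1/2)*82 = 5 + 41 = 46)
n = 2 (n = 0 + 2 = 2)
(n + X)**2 = (2 + 46)**2 = 48**2 = 2304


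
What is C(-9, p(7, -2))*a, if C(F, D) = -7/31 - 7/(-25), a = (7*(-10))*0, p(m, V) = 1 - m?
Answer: 0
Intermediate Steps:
a = 0 (a = -70*0 = 0)
C(F, D) = 42/775 (C(F, D) = -7*1/31 - 7*(-1/25) = -7/31 + 7/25 = 42/775)
C(-9, p(7, -2))*a = (42/775)*0 = 0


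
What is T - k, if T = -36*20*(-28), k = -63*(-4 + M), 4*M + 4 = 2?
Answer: 39753/2 ≈ 19877.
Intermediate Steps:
M = -½ (M = -1 + (¼)*2 = -1 + ½ = -½ ≈ -0.50000)
k = 567/2 (k = -63*(-4 - ½) = -63*(-9/2) = 567/2 ≈ 283.50)
T = 20160 (T = -720*(-28) = 20160)
T - k = 20160 - 1*567/2 = 20160 - 567/2 = 39753/2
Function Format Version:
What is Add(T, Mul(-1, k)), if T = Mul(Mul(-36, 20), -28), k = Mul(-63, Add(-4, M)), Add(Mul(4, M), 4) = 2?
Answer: Rational(39753, 2) ≈ 19877.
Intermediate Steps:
M = Rational(-1, 2) (M = Add(-1, Mul(Rational(1, 4), 2)) = Add(-1, Rational(1, 2)) = Rational(-1, 2) ≈ -0.50000)
k = Rational(567, 2) (k = Mul(-63, Add(-4, Rational(-1, 2))) = Mul(-63, Rational(-9, 2)) = Rational(567, 2) ≈ 283.50)
T = 20160 (T = Mul(-720, -28) = 20160)
Add(T, Mul(-1, k)) = Add(20160, Mul(-1, Rational(567, 2))) = Add(20160, Rational(-567, 2)) = Rational(39753, 2)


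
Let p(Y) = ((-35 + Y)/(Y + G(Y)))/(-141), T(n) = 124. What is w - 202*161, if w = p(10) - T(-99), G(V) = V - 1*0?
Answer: -18412339/564 ≈ -32646.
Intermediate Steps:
G(V) = V (G(V) = V + 0 = V)
p(Y) = -(-35 + Y)/(282*Y) (p(Y) = ((-35 + Y)/(Y + Y))/(-141) = ((-35 + Y)/((2*Y)))*(-1/141) = ((-35 + Y)*(1/(2*Y)))*(-1/141) = ((-35 + Y)/(2*Y))*(-1/141) = -(-35 + Y)/(282*Y))
w = -69931/564 (w = (1/282)*(35 - 1*10)/10 - 1*124 = (1/282)*(1/10)*(35 - 10) - 124 = (1/282)*(1/10)*25 - 124 = 5/564 - 124 = -69931/564 ≈ -123.99)
w - 202*161 = -69931/564 - 202*161 = -69931/564 - 32522 = -18412339/564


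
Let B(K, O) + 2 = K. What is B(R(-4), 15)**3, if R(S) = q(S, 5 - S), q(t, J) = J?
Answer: 343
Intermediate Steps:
R(S) = 5 - S
B(K, O) = -2 + K
B(R(-4), 15)**3 = (-2 + (5 - 1*(-4)))**3 = (-2 + (5 + 4))**3 = (-2 + 9)**3 = 7**3 = 343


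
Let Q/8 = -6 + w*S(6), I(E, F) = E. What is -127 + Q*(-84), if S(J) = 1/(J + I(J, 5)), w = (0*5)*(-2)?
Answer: 3905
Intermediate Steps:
w = 0 (w = 0*(-2) = 0)
S(J) = 1/(2*J) (S(J) = 1/(J + J) = 1/(2*J))
Q = -48 (Q = 8*(-6 + 0*((½)/6)) = 8*(-6 + 0*((½)*(⅙))) = 8*(-6 + 0*(1/12)) = 8*(-6 + 0) = 8*(-6) = -48)
-127 + Q*(-84) = -127 - 48*(-84) = -127 + 4032 = 3905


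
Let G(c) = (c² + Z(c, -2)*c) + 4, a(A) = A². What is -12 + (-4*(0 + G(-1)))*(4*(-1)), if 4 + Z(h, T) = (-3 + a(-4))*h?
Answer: 340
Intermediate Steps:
Z(h, T) = -4 + 13*h (Z(h, T) = -4 + (-3 + (-4)²)*h = -4 + (-3 + 16)*h = -4 + 13*h)
G(c) = 4 + c² + c*(-4 + 13*c) (G(c) = (c² + (-4 + 13*c)*c) + 4 = (c² + c*(-4 + 13*c)) + 4 = 4 + c² + c*(-4 + 13*c))
-12 + (-4*(0 + G(-1)))*(4*(-1)) = -12 + (-4*(0 + (4 - 4*(-1) + 14*(-1)²)))*(4*(-1)) = -12 - 4*(0 + (4 + 4 + 14*1))*(-4) = -12 - 4*(0 + (4 + 4 + 14))*(-4) = -12 - 4*(0 + 22)*(-4) = -12 - 4*22*(-4) = -12 - 88*(-4) = -12 + 352 = 340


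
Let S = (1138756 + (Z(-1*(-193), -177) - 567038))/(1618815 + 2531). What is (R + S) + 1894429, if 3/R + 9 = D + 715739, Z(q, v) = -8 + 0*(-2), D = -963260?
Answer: 6669251714139213/3520454170 ≈ 1.8944e+6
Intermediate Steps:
Z(q, v) = -8 (Z(q, v) = -8 + 0 = -8)
R = -1/82510 (R = 3/(-9 + (-963260 + 715739)) = 3/(-9 - 247521) = 3/(-247530) = 3*(-1/247530) = -1/82510 ≈ -1.2120e-5)
S = 15045/42667 (S = (1138756 + (-8 - 567038))/(1618815 + 2531) = (1138756 - 567046)/1621346 = 571710*(1/1621346) = 15045/42667 ≈ 0.35261)
(R + S) + 1894429 = (-1/82510 + 15045/42667) + 1894429 = 1241320283/3520454170 + 1894429 = 6669251714139213/3520454170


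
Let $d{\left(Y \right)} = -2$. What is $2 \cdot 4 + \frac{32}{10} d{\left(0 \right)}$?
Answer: $\frac{8}{5} \approx 1.6$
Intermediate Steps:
$2 \cdot 4 + \frac{32}{10} d{\left(0 \right)} = 2 \cdot 4 + \frac{32}{10} \left(-2\right) = 8 + 32 \cdot \frac{1}{10} \left(-2\right) = 8 + \frac{16}{5} \left(-2\right) = 8 - \frac{32}{5} = \frac{8}{5}$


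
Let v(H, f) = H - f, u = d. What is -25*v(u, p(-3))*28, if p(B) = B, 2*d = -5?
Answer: -350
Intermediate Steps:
d = -5/2 (d = (1/2)*(-5) = -5/2 ≈ -2.5000)
u = -5/2 ≈ -2.5000
-25*v(u, p(-3))*28 = -25*(-5/2 - 1*(-3))*28 = -25*(-5/2 + 3)*28 = -25*1/2*28 = -25/2*28 = -350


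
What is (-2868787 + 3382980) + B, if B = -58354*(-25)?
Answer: 1973043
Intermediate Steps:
B = 1458850
(-2868787 + 3382980) + B = (-2868787 + 3382980) + 1458850 = 514193 + 1458850 = 1973043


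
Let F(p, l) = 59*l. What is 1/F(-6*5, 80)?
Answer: 1/4720 ≈ 0.00021186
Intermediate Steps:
1/F(-6*5, 80) = 1/(59*80) = 1/4720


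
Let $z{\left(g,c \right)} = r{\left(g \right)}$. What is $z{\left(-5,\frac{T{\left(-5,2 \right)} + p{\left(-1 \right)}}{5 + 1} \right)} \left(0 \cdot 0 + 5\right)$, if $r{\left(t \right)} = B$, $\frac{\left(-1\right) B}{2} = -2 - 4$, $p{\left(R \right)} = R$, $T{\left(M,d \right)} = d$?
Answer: $60$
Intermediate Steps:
$B = 12$ ($B = - 2 \left(-2 - 4\right) = \left(-2\right) \left(-6\right) = 12$)
$r{\left(t \right)} = 12$
$z{\left(g,c \right)} = 12$
$z{\left(-5,\frac{T{\left(-5,2 \right)} + p{\left(-1 \right)}}{5 + 1} \right)} \left(0 \cdot 0 + 5\right) = 12 \left(0 \cdot 0 + 5\right) = 12 \left(0 + 5\right) = 12 \cdot 5 = 60$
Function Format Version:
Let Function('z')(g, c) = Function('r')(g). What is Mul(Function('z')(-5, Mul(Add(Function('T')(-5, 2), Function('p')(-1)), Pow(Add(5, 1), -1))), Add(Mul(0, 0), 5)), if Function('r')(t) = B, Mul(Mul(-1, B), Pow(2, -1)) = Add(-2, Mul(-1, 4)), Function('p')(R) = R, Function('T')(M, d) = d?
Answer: 60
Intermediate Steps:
B = 12 (B = Mul(-2, Add(-2, Mul(-1, 4))) = Mul(-2, Add(-2, -4)) = Mul(-2, -6) = 12)
Function('r')(t) = 12
Function('z')(g, c) = 12
Mul(Function('z')(-5, Mul(Add(Function('T')(-5, 2), Function('p')(-1)), Pow(Add(5, 1), -1))), Add(Mul(0, 0), 5)) = Mul(12, Add(Mul(0, 0), 5)) = Mul(12, Add(0, 5)) = Mul(12, 5) = 60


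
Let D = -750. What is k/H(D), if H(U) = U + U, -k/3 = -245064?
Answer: -61266/125 ≈ -490.13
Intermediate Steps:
k = 735192 (k = -3*(-245064) = 735192)
H(U) = 2*U
k/H(D) = 735192/((2*(-750))) = 735192/(-1500) = 735192*(-1/1500) = -61266/125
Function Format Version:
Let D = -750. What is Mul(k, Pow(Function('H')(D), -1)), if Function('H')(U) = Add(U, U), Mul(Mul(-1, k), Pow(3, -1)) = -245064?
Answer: Rational(-61266, 125) ≈ -490.13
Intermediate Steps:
k = 735192 (k = Mul(-3, -245064) = 735192)
Function('H')(U) = Mul(2, U)
Mul(k, Pow(Function('H')(D), -1)) = Mul(735192, Pow(Mul(2, -750), -1)) = Mul(735192, Pow(-1500, -1)) = Mul(735192, Rational(-1, 1500)) = Rational(-61266, 125)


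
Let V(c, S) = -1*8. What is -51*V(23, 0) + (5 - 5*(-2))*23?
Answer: 753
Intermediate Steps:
V(c, S) = -8
-51*V(23, 0) + (5 - 5*(-2))*23 = -51*(-8) + (5 - 5*(-2))*23 = 408 + (5 + 10)*23 = 408 + 15*23 = 408 + 345 = 753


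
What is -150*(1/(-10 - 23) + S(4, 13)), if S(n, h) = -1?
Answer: 1700/11 ≈ 154.55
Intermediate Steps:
-150*(1/(-10 - 23) + S(4, 13)) = -150*(1/(-10 - 23) - 1) = -150*(1/(-33) - 1) = -150*(-1/33 - 1) = -150*(-34/33) = 1700/11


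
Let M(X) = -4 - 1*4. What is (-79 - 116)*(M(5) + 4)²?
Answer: -3120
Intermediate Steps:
M(X) = -8 (M(X) = -4 - 4 = -8)
(-79 - 116)*(M(5) + 4)² = (-79 - 116)*(-8 + 4)² = -195*(-4)² = -195*16 = -3120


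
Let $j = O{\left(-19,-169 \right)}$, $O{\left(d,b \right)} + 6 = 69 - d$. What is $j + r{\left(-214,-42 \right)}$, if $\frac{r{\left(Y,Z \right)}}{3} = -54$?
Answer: $-80$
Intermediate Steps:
$O{\left(d,b \right)} = 63 - d$ ($O{\left(d,b \right)} = -6 - \left(-69 + d\right) = 63 - d$)
$r{\left(Y,Z \right)} = -162$ ($r{\left(Y,Z \right)} = 3 \left(-54\right) = -162$)
$j = 82$ ($j = 63 - -19 = 63 + 19 = 82$)
$j + r{\left(-214,-42 \right)} = 82 - 162 = -80$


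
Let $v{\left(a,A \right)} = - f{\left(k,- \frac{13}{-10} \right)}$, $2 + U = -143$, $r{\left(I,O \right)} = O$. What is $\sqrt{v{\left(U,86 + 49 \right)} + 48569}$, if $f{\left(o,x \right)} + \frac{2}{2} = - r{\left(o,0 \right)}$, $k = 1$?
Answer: $\sqrt{48570} \approx 220.39$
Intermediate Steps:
$f{\left(o,x \right)} = -1$ ($f{\left(o,x \right)} = -1 - 0 = -1 + 0 = -1$)
$U = -145$ ($U = -2 - 143 = -145$)
$v{\left(a,A \right)} = 1$ ($v{\left(a,A \right)} = \left(-1\right) \left(-1\right) = 1$)
$\sqrt{v{\left(U,86 + 49 \right)} + 48569} = \sqrt{1 + 48569} = \sqrt{48570}$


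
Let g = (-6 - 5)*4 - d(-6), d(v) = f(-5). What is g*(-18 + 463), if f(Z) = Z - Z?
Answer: -19580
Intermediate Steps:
f(Z) = 0
d(v) = 0
g = -44 (g = (-6 - 5)*4 - 1*0 = -11*4 + 0 = -44 + 0 = -44)
g*(-18 + 463) = -44*(-18 + 463) = -44*445 = -19580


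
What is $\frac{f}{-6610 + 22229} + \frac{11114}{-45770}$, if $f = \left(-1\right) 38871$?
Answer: $- \frac{976357618}{357440815} \approx -2.7315$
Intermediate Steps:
$f = -38871$
$\frac{f}{-6610 + 22229} + \frac{11114}{-45770} = - \frac{38871}{-6610 + 22229} + \frac{11114}{-45770} = - \frac{38871}{15619} + 11114 \left(- \frac{1}{45770}\right) = \left(-38871\right) \frac{1}{15619} - \frac{5557}{22885} = - \frac{38871}{15619} - \frac{5557}{22885} = - \frac{976357618}{357440815}$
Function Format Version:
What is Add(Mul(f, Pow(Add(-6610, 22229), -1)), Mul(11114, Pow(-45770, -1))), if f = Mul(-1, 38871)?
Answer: Rational(-976357618, 357440815) ≈ -2.7315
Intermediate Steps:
f = -38871
Add(Mul(f, Pow(Add(-6610, 22229), -1)), Mul(11114, Pow(-45770, -1))) = Add(Mul(-38871, Pow(Add(-6610, 22229), -1)), Mul(11114, Pow(-45770, -1))) = Add(Mul(-38871, Pow(15619, -1)), Mul(11114, Rational(-1, 45770))) = Add(Mul(-38871, Rational(1, 15619)), Rational(-5557, 22885)) = Add(Rational(-38871, 15619), Rational(-5557, 22885)) = Rational(-976357618, 357440815)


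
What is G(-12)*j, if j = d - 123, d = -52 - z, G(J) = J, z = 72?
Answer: 2964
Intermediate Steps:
d = -124 (d = -52 - 1*72 = -52 - 72 = -124)
j = -247 (j = -124 - 123 = -247)
G(-12)*j = -12*(-247) = 2964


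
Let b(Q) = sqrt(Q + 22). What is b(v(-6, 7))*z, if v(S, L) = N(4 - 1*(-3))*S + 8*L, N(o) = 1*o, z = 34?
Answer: 204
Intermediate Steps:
N(o) = o
v(S, L) = 7*S + 8*L (v(S, L) = (4 - 1*(-3))*S + 8*L = (4 + 3)*S + 8*L = 7*S + 8*L)
b(Q) = sqrt(22 + Q)
b(v(-6, 7))*z = sqrt(22 + (7*(-6) + 8*7))*34 = sqrt(22 + (-42 + 56))*34 = sqrt(22 + 14)*34 = sqrt(36)*34 = 6*34 = 204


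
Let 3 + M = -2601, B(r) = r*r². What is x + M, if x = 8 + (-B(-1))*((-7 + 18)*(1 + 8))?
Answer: -2497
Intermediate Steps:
B(r) = r³
M = -2604 (M = -3 - 2601 = -2604)
x = 107 (x = 8 + (-1*(-1)³)*((-7 + 18)*(1 + 8)) = 8 + (-1*(-1))*(11*9) = 8 + 1*99 = 8 + 99 = 107)
x + M = 107 - 2604 = -2497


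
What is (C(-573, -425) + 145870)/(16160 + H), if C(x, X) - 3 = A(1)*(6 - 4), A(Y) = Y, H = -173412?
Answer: -145875/157252 ≈ -0.92765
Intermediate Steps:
C(x, X) = 5 (C(x, X) = 3 + 1*(6 - 4) = 3 + 1*2 = 3 + 2 = 5)
(C(-573, -425) + 145870)/(16160 + H) = (5 + 145870)/(16160 - 173412) = 145875/(-157252) = 145875*(-1/157252) = -145875/157252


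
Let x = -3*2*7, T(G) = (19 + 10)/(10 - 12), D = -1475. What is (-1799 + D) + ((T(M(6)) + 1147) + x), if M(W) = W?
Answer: -4367/2 ≈ -2183.5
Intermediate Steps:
T(G) = -29/2 (T(G) = 29/(-2) = 29*(-1/2) = -29/2)
x = -42 (x = -6*7 = -42)
(-1799 + D) + ((T(M(6)) + 1147) + x) = (-1799 - 1475) + ((-29/2 + 1147) - 42) = -3274 + (2265/2 - 42) = -3274 + 2181/2 = -4367/2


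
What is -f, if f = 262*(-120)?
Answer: 31440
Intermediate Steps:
f = -31440
-f = -1*(-31440) = 31440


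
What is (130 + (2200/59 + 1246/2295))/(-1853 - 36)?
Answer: -22725164/255780045 ≈ -0.088846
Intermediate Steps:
(130 + (2200/59 + 1246/2295))/(-1853 - 36) = (130 + (2200*(1/59) + 1246*(1/2295)))/(-1889) = (130 + (2200/59 + 1246/2295))*(-1/1889) = (130 + 5122514/135405)*(-1/1889) = (22725164/135405)*(-1/1889) = -22725164/255780045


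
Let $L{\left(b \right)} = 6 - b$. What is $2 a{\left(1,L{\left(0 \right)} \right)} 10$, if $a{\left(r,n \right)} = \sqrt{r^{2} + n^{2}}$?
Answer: $20 \sqrt{37} \approx 121.66$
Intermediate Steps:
$a{\left(r,n \right)} = \sqrt{n^{2} + r^{2}}$
$2 a{\left(1,L{\left(0 \right)} \right)} 10 = 2 \sqrt{\left(6 - 0\right)^{2} + 1^{2}} \cdot 10 = 2 \sqrt{\left(6 + 0\right)^{2} + 1} \cdot 10 = 2 \sqrt{6^{2} + 1} \cdot 10 = 2 \sqrt{36 + 1} \cdot 10 = 2 \sqrt{37} \cdot 10 = 20 \sqrt{37}$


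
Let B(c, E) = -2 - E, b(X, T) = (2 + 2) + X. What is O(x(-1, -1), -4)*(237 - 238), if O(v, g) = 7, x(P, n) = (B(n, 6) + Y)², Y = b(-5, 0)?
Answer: -7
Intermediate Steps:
b(X, T) = 4 + X
Y = -1 (Y = 4 - 5 = -1)
x(P, n) = 81 (x(P, n) = ((-2 - 1*6) - 1)² = ((-2 - 6) - 1)² = (-8 - 1)² = (-9)² = 81)
O(x(-1, -1), -4)*(237 - 238) = 7*(237 - 238) = 7*(-1) = -7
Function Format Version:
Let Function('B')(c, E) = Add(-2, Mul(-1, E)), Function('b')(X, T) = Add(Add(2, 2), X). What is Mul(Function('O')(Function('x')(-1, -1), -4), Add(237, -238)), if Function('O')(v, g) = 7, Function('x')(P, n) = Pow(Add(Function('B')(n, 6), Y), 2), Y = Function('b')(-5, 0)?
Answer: -7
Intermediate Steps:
Function('b')(X, T) = Add(4, X)
Y = -1 (Y = Add(4, -5) = -1)
Function('x')(P, n) = 81 (Function('x')(P, n) = Pow(Add(Add(-2, Mul(-1, 6)), -1), 2) = Pow(Add(Add(-2, -6), -1), 2) = Pow(Add(-8, -1), 2) = Pow(-9, 2) = 81)
Mul(Function('O')(Function('x')(-1, -1), -4), Add(237, -238)) = Mul(7, Add(237, -238)) = Mul(7, -1) = -7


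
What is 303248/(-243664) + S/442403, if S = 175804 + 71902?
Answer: -4612549385/6737355287 ≈ -0.68462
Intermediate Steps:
S = 247706
303248/(-243664) + S/442403 = 303248/(-243664) + 247706/442403 = 303248*(-1/243664) + 247706*(1/442403) = -18953/15229 + 247706/442403 = -4612549385/6737355287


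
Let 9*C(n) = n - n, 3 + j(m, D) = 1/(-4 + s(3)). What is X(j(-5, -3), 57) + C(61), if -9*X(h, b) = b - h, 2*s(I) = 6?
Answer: -61/9 ≈ -6.7778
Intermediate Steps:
s(I) = 3 (s(I) = (1/2)*6 = 3)
j(m, D) = -4 (j(m, D) = -3 + 1/(-4 + 3) = -3 + 1/(-1) = -3 - 1 = -4)
X(h, b) = -b/9 + h/9 (X(h, b) = -(b - h)/9 = -b/9 + h/9)
C(n) = 0 (C(n) = (n - n)/9 = (1/9)*0 = 0)
X(j(-5, -3), 57) + C(61) = (-1/9*57 + (1/9)*(-4)) + 0 = (-19/3 - 4/9) + 0 = -61/9 + 0 = -61/9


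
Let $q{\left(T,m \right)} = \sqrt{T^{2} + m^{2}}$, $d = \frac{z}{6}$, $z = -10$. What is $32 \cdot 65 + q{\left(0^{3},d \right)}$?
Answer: $\frac{6245}{3} \approx 2081.7$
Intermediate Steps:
$d = - \frac{5}{3}$ ($d = - \frac{10}{6} = \left(-10\right) \frac{1}{6} = - \frac{5}{3} \approx -1.6667$)
$32 \cdot 65 + q{\left(0^{3},d \right)} = 32 \cdot 65 + \sqrt{\left(0^{3}\right)^{2} + \left(- \frac{5}{3}\right)^{2}} = 2080 + \sqrt{0^{2} + \frac{25}{9}} = 2080 + \sqrt{0 + \frac{25}{9}} = 2080 + \sqrt{\frac{25}{9}} = 2080 + \frac{5}{3} = \frac{6245}{3}$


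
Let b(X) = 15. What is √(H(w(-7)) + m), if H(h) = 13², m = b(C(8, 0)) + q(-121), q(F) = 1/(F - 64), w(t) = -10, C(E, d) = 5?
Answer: √6297215/185 ≈ 13.564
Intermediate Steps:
q(F) = 1/(-64 + F)
m = 2774/185 (m = 15 + 1/(-64 - 121) = 15 + 1/(-185) = 15 - 1/185 = 2774/185 ≈ 14.995)
H(h) = 169
√(H(w(-7)) + m) = √(169 + 2774/185) = √(34039/185) = √6297215/185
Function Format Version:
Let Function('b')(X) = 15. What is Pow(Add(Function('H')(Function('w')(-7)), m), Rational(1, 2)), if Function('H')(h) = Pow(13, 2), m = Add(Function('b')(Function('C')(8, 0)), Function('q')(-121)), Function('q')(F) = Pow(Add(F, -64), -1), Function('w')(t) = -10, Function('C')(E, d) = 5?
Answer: Mul(Rational(1, 185), Pow(6297215, Rational(1, 2))) ≈ 13.564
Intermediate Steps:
Function('q')(F) = Pow(Add(-64, F), -1)
m = Rational(2774, 185) (m = Add(15, Pow(Add(-64, -121), -1)) = Add(15, Pow(-185, -1)) = Add(15, Rational(-1, 185)) = Rational(2774, 185) ≈ 14.995)
Function('H')(h) = 169
Pow(Add(Function('H')(Function('w')(-7)), m), Rational(1, 2)) = Pow(Add(169, Rational(2774, 185)), Rational(1, 2)) = Pow(Rational(34039, 185), Rational(1, 2)) = Mul(Rational(1, 185), Pow(6297215, Rational(1, 2)))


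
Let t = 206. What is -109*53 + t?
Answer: -5571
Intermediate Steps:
-109*53 + t = -109*53 + 206 = -5777 + 206 = -5571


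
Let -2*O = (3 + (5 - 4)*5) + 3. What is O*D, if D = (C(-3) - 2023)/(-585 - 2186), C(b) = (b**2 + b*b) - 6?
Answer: -22121/5542 ≈ -3.9915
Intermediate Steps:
C(b) = -6 + 2*b**2 (C(b) = (b**2 + b**2) - 6 = 2*b**2 - 6 = -6 + 2*b**2)
D = 2011/2771 (D = ((-6 + 2*(-3)**2) - 2023)/(-585 - 2186) = ((-6 + 2*9) - 2023)/(-2771) = ((-6 + 18) - 2023)*(-1/2771) = (12 - 2023)*(-1/2771) = -2011*(-1/2771) = 2011/2771 ≈ 0.72573)
O = -11/2 (O = -((3 + (5 - 4)*5) + 3)/2 = -((3 + 1*5) + 3)/2 = -((3 + 5) + 3)/2 = -(8 + 3)/2 = -1/2*11 = -11/2 ≈ -5.5000)
O*D = -11/2*2011/2771 = -22121/5542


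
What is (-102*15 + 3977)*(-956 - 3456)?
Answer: -10796164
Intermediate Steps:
(-102*15 + 3977)*(-956 - 3456) = (-1530 + 3977)*(-4412) = 2447*(-4412) = -10796164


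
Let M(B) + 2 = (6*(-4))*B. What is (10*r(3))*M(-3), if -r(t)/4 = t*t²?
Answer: -75600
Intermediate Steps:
M(B) = -2 - 24*B (M(B) = -2 + (6*(-4))*B = -2 - 24*B)
r(t) = -4*t³ (r(t) = -4*t*t² = -4*t³)
(10*r(3))*M(-3) = (10*(-4*3³))*(-2 - 24*(-3)) = (10*(-4*27))*(-2 + 72) = (10*(-108))*70 = -1080*70 = -75600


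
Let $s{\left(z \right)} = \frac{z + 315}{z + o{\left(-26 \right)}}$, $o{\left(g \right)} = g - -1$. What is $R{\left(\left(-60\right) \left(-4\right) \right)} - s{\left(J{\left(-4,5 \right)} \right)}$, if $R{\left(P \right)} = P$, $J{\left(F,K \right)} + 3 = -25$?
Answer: $\frac{13007}{53} \approx 245.42$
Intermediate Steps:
$J{\left(F,K \right)} = -28$ ($J{\left(F,K \right)} = -3 - 25 = -28$)
$o{\left(g \right)} = 1 + g$ ($o{\left(g \right)} = g + 1 = 1 + g$)
$s{\left(z \right)} = \frac{315 + z}{-25 + z}$ ($s{\left(z \right)} = \frac{z + 315}{z + \left(1 - 26\right)} = \frac{315 + z}{z - 25} = \frac{315 + z}{-25 + z}$)
$R{\left(\left(-60\right) \left(-4\right) \right)} - s{\left(J{\left(-4,5 \right)} \right)} = \left(-60\right) \left(-4\right) - \frac{315 - 28}{-25 - 28} = 240 - \frac{1}{-53} \cdot 287 = 240 - \left(- \frac{1}{53}\right) 287 = 240 - - \frac{287}{53} = 240 + \frac{287}{53} = \frac{13007}{53}$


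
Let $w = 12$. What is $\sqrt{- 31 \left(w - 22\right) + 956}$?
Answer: $\sqrt{1266} \approx 35.581$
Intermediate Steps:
$\sqrt{- 31 \left(w - 22\right) + 956} = \sqrt{- 31 \left(12 - 22\right) + 956} = \sqrt{\left(-31\right) \left(-10\right) + 956} = \sqrt{310 + 956} = \sqrt{1266}$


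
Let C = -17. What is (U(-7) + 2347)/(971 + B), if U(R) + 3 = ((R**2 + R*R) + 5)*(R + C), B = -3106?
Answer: 128/2135 ≈ 0.059953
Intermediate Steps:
U(R) = -3 + (-17 + R)*(5 + 2*R**2) (U(R) = -3 + ((R**2 + R*R) + 5)*(R - 17) = -3 + ((R**2 + R**2) + 5)*(-17 + R) = -3 + (2*R**2 + 5)*(-17 + R) = -3 + (5 + 2*R**2)*(-17 + R) = -3 + (-17 + R)*(5 + 2*R**2))
(U(-7) + 2347)/(971 + B) = ((-88 - 34*(-7)**2 + 2*(-7)**3 + 5*(-7)) + 2347)/(971 - 3106) = ((-88 - 34*49 + 2*(-343) - 35) + 2347)/(-2135) = ((-88 - 1666 - 686 - 35) + 2347)*(-1/2135) = (-2475 + 2347)*(-1/2135) = -128*(-1/2135) = 128/2135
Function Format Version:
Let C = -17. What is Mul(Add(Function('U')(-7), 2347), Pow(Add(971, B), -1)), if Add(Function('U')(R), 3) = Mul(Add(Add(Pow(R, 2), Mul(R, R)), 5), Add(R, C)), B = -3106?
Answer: Rational(128, 2135) ≈ 0.059953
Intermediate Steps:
Function('U')(R) = Add(-3, Mul(Add(-17, R), Add(5, Mul(2, Pow(R, 2))))) (Function('U')(R) = Add(-3, Mul(Add(Add(Pow(R, 2), Mul(R, R)), 5), Add(R, -17))) = Add(-3, Mul(Add(Add(Pow(R, 2), Pow(R, 2)), 5), Add(-17, R))) = Add(-3, Mul(Add(Mul(2, Pow(R, 2)), 5), Add(-17, R))) = Add(-3, Mul(Add(5, Mul(2, Pow(R, 2))), Add(-17, R))) = Add(-3, Mul(Add(-17, R), Add(5, Mul(2, Pow(R, 2))))))
Mul(Add(Function('U')(-7), 2347), Pow(Add(971, B), -1)) = Mul(Add(Add(-88, Mul(-34, Pow(-7, 2)), Mul(2, Pow(-7, 3)), Mul(5, -7)), 2347), Pow(Add(971, -3106), -1)) = Mul(Add(Add(-88, Mul(-34, 49), Mul(2, -343), -35), 2347), Pow(-2135, -1)) = Mul(Add(Add(-88, -1666, -686, -35), 2347), Rational(-1, 2135)) = Mul(Add(-2475, 2347), Rational(-1, 2135)) = Mul(-128, Rational(-1, 2135)) = Rational(128, 2135)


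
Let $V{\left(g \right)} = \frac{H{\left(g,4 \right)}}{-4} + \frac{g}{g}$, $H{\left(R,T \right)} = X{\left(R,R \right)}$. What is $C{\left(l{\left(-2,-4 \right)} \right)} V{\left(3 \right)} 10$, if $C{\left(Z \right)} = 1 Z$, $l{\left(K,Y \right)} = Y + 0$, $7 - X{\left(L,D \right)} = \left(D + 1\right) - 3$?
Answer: $20$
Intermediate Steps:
$X{\left(L,D \right)} = 9 - D$ ($X{\left(L,D \right)} = 7 - \left(\left(D + 1\right) - 3\right) = 7 - \left(\left(1 + D\right) - 3\right) = 7 - \left(-2 + D\right) = 9 - D$)
$l{\left(K,Y \right)} = Y$
$H{\left(R,T \right)} = 9 - R$
$C{\left(Z \right)} = Z$
$V{\left(g \right)} = - \frac{5}{4} + \frac{g}{4}$ ($V{\left(g \right)} = \frac{9 - g}{-4} + \frac{g}{g} = \left(9 - g\right) \left(- \frac{1}{4}\right) + 1 = \left(- \frac{9}{4} + \frac{g}{4}\right) + 1 = - \frac{5}{4} + \frac{g}{4}$)
$C{\left(l{\left(-2,-4 \right)} \right)} V{\left(3 \right)} 10 = - 4 \left(- \frac{5}{4} + \frac{1}{4} \cdot 3\right) 10 = - 4 \left(- \frac{5}{4} + \frac{3}{4}\right) 10 = \left(-4\right) \left(- \frac{1}{2}\right) 10 = 2 \cdot 10 = 20$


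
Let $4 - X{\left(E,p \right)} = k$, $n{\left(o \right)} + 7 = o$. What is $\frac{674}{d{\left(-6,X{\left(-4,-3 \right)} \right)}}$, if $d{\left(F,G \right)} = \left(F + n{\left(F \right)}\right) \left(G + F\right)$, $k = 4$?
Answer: $\frac{337}{57} \approx 5.9123$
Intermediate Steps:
$n{\left(o \right)} = -7 + o$
$X{\left(E,p \right)} = 0$ ($X{\left(E,p \right)} = 4 - 4 = 0$)
$d{\left(F,G \right)} = \left(-7 + 2 F\right) \left(F + G\right)$ ($d{\left(F,G \right)} = \left(F + \left(-7 + F\right)\right) \left(G + F\right) = \left(-7 + 2 F\right) \left(F + G\right)$)
$\frac{674}{d{\left(-6,X{\left(-4,-3 \right)} \right)}} = \frac{674}{\left(-6\right)^{2} - 0 - 6 \left(-7 - 6\right) + 0 \left(-7 - 6\right)} = \frac{674}{36 + 0 - -78 + 0 \left(-13\right)} = \frac{674}{36 + 0 + 78 + 0} = \frac{674}{114} = 674 \cdot \frac{1}{114} = \frac{337}{57}$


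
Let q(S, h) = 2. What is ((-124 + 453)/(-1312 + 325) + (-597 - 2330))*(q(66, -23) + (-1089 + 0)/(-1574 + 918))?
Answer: -10542791/984 ≈ -10714.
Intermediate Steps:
((-124 + 453)/(-1312 + 325) + (-597 - 2330))*(q(66, -23) + (-1089 + 0)/(-1574 + 918)) = ((-124 + 453)/(-1312 + 325) + (-597 - 2330))*(2 + (-1089 + 0)/(-1574 + 918)) = (329/(-987) - 2927)*(2 - 1089/(-656)) = (329*(-1/987) - 2927)*(2 - 1089*(-1/656)) = (-1/3 - 2927)*(2 + 1089/656) = -8782/3*2401/656 = -10542791/984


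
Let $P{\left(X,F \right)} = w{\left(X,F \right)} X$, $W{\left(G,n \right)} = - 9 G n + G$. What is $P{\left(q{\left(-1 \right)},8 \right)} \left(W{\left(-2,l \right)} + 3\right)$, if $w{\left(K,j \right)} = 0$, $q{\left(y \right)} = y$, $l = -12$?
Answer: $0$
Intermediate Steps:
$W{\left(G,n \right)} = G - 9 G n$ ($W{\left(G,n \right)} = - 9 G n + G = G - 9 G n$)
$P{\left(X,F \right)} = 0$ ($P{\left(X,F \right)} = 0 X = 0$)
$P{\left(q{\left(-1 \right)},8 \right)} \left(W{\left(-2,l \right)} + 3\right) = 0 \left(- 2 \left(1 - -108\right) + 3\right) = 0 \left(- 2 \left(1 + 108\right) + 3\right) = 0 \left(\left(-2\right) 109 + 3\right) = 0 \left(-218 + 3\right) = 0 \left(-215\right) = 0$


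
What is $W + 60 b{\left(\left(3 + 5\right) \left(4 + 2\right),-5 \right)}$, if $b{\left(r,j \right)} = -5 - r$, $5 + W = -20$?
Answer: $-3205$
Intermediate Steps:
$W = -25$ ($W = -5 - 20 = -25$)
$W + 60 b{\left(\left(3 + 5\right) \left(4 + 2\right),-5 \right)} = -25 + 60 \left(-5 - \left(3 + 5\right) \left(4 + 2\right)\right) = -25 + 60 \left(-5 - 8 \cdot 6\right) = -25 + 60 \left(-5 - 48\right) = -25 + 60 \left(-53\right) = -25 - 3180 = -3205$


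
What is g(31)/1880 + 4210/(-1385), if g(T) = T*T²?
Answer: 6669147/520760 ≈ 12.807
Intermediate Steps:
g(T) = T³
g(31)/1880 + 4210/(-1385) = 31³/1880 + 4210/(-1385) = 29791*(1/1880) + 4210*(-1/1385) = 29791/1880 - 842/277 = 6669147/520760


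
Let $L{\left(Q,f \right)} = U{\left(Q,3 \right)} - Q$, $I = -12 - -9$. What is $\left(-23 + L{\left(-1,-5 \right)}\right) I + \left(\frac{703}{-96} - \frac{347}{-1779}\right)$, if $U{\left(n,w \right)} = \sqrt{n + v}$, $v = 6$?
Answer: $\frac{3351473}{56928} - 3 \sqrt{5} \approx 52.164$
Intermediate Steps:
$I = -3$ ($I = -12 + 9 = -3$)
$U{\left(n,w \right)} = \sqrt{6 + n}$ ($U{\left(n,w \right)} = \sqrt{n + 6} = \sqrt{6 + n}$)
$L{\left(Q,f \right)} = \sqrt{6 + Q} - Q$
$\left(-23 + L{\left(-1,-5 \right)}\right) I + \left(\frac{703}{-96} - \frac{347}{-1779}\right) = \left(-23 - \left(-1 - \sqrt{6 - 1}\right)\right) \left(-3\right) + \left(\frac{703}{-96} - \frac{347}{-1779}\right) = \left(-23 + \left(\sqrt{5} + 1\right)\right) \left(-3\right) + \left(703 \left(- \frac{1}{96}\right) - - \frac{347}{1779}\right) = \left(-23 + \left(1 + \sqrt{5}\right)\right) \left(-3\right) + \left(- \frac{703}{96} + \frac{347}{1779}\right) = \left(-22 + \sqrt{5}\right) \left(-3\right) - \frac{405775}{56928} = \left(66 - 3 \sqrt{5}\right) - \frac{405775}{56928} = \frac{3351473}{56928} - 3 \sqrt{5}$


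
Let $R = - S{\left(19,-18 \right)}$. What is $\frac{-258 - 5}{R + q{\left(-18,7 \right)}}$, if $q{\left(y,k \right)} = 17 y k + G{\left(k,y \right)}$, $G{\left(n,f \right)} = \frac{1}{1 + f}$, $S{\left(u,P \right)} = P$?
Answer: $\frac{4471}{36109} \approx 0.12382$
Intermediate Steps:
$q{\left(y,k \right)} = \frac{1}{1 + y} + 17 k y$ ($q{\left(y,k \right)} = 17 y k + \frac{1}{1 + y} = 17 k y + \frac{1}{1 + y} = \frac{1}{1 + y} + 17 k y$)
$R = 18$ ($R = \left(-1\right) \left(-18\right) = 18$)
$\frac{-258 - 5}{R + q{\left(-18,7 \right)}} = \frac{-258 - 5}{18 + \frac{1 + 17 \cdot 7 \left(-18\right) \left(1 - 18\right)}{1 - 18}} = \frac{1}{18 + \frac{1 + 17 \cdot 7 \left(-18\right) \left(-17\right)}{-17}} \left(-263\right) = \frac{1}{18 - \frac{1 + 36414}{17}} \left(-263\right) = \frac{1}{18 - \frac{36415}{17}} \left(-263\right) = \frac{1}{- \frac{36109}{17}} \left(-263\right) = \left(- \frac{17}{36109}\right) \left(-263\right) = \frac{4471}{36109}$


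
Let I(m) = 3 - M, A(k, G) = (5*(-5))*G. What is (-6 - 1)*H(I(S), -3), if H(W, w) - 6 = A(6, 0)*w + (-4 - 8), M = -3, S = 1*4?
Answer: 42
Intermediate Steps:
S = 4
A(k, G) = -25*G
I(m) = 6 (I(m) = 3 - 1*(-3) = 3 + 3 = 6)
H(W, w) = -6 (H(W, w) = 6 + ((-25*0)*w + (-4 - 8)) = 6 + (0*w - 12) = 6 + (0 - 12) = 6 - 12 = -6)
(-6 - 1)*H(I(S), -3) = (-6 - 1)*(-6) = -7*(-6) = 42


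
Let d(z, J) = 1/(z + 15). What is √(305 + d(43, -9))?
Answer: √1026078/58 ≈ 17.465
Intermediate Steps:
d(z, J) = 1/(15 + z)
√(305 + d(43, -9)) = √(305 + 1/(15 + 43)) = √(305 + 1/58) = √(17691/58) = √1026078/58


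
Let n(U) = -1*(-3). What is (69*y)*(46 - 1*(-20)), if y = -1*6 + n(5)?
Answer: -13662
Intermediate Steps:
n(U) = 3
y = -3 (y = -1*6 + 3 = -6 + 3 = -3)
(69*y)*(46 - 1*(-20)) = (69*(-3))*(46 - 1*(-20)) = -207*(46 + 20) = -207*66 = -13662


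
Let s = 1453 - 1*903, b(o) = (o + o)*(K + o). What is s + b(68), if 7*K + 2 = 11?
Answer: 69810/7 ≈ 9972.9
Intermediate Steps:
K = 9/7 (K = -2/7 + (1/7)*11 = -2/7 + 11/7 = 9/7 ≈ 1.2857)
b(o) = 2*o*(9/7 + o) (b(o) = (o + o)*(9/7 + o) = (2*o)*(9/7 + o) = 2*o*(9/7 + o))
s = 550 (s = 1453 - 903 = 550)
s + b(68) = 550 + (2/7)*68*(9 + 7*68) = 550 + (2/7)*68*(9 + 476) = 550 + (2/7)*68*485 = 550 + 65960/7 = 69810/7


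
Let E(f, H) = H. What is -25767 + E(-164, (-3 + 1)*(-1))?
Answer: -25765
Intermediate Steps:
-25767 + E(-164, (-3 + 1)*(-1)) = -25767 + (-3 + 1)*(-1) = -25767 - 2*(-1) = -25767 + 2 = -25765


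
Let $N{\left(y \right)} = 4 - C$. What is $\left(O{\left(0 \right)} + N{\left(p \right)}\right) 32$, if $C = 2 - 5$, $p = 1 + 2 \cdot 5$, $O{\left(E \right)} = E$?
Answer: $224$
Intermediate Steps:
$p = 11$ ($p = 1 + 10 = 11$)
$C = -3$ ($C = 2 - 5 = -3$)
$N{\left(y \right)} = 7$ ($N{\left(y \right)} = 4 - -3 = 4 + 3 = 7$)
$\left(O{\left(0 \right)} + N{\left(p \right)}\right) 32 = \left(0 + 7\right) 32 = 7 \cdot 32 = 224$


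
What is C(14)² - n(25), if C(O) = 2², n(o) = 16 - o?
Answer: 25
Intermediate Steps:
C(O) = 4
C(14)² - n(25) = 4² - (16 - 1*25) = 16 - (16 - 25) = 16 - 1*(-9) = 16 + 9 = 25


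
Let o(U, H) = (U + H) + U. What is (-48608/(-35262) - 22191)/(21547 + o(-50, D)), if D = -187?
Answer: -391225217/374835060 ≈ -1.0437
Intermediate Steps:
o(U, H) = H + 2*U (o(U, H) = (H + U) + U = H + 2*U)
(-48608/(-35262) - 22191)/(21547 + o(-50, D)) = (-48608/(-35262) - 22191)/(21547 + (-187 + 2*(-50))) = (-48608*(-1/35262) - 22191)/(21547 + (-187 - 100)) = (24304/17631 - 22191)/(21547 - 287) = -391225217/17631/21260 = -391225217/17631*1/21260 = -391225217/374835060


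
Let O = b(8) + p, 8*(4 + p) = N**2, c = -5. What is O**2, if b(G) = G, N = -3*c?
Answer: 66049/64 ≈ 1032.0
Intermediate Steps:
N = 15 (N = -3*(-5) = 15)
p = 193/8 (p = -4 + (1/8)*15**2 = -4 + (1/8)*225 = -4 + 225/8 = 193/8 ≈ 24.125)
O = 257/8 (O = 8 + 193/8 = 257/8 ≈ 32.125)
O**2 = (257/8)**2 = 66049/64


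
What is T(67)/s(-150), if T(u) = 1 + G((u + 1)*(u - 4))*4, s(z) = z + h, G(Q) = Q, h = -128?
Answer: -17137/278 ≈ -61.644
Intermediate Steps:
s(z) = -128 + z (s(z) = z - 128 = -128 + z)
T(u) = 1 + 4*(1 + u)*(-4 + u) (T(u) = 1 + ((u + 1)*(u - 4))*4 = 1 + ((1 + u)*(-4 + u))*4 = 1 + 4*(1 + u)*(-4 + u))
T(67)/s(-150) = (-15 - 12*67 + 4*67²)/(-128 - 150) = (-15 - 804 + 4*4489)/(-278) = (-15 - 804 + 17956)*(-1/278) = 17137*(-1/278) = -17137/278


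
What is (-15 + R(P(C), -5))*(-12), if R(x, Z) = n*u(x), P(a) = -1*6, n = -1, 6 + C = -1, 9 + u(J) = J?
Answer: 0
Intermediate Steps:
u(J) = -9 + J
C = -7 (C = -6 - 1 = -7)
P(a) = -6
R(x, Z) = 9 - x (R(x, Z) = -(-9 + x) = 9 - x)
(-15 + R(P(C), -5))*(-12) = (-15 + (9 - 1*(-6)))*(-12) = (-15 + (9 + 6))*(-12) = (-15 + 15)*(-12) = 0*(-12) = 0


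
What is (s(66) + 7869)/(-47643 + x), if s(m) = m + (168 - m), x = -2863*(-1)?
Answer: -8037/44780 ≈ -0.17948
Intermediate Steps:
x = 2863
s(m) = 168
(s(66) + 7869)/(-47643 + x) = (168 + 7869)/(-47643 + 2863) = 8037/(-44780) = 8037*(-1/44780) = -8037/44780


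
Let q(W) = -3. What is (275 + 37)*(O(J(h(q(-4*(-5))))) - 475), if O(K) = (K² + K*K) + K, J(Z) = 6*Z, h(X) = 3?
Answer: 59592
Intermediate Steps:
O(K) = K + 2*K² (O(K) = (K² + K²) + K = 2*K² + K = K + 2*K²)
(275 + 37)*(O(J(h(q(-4*(-5))))) - 475) = (275 + 37)*((6*3)*(1 + 2*(6*3)) - 475) = 312*(18*(1 + 2*18) - 475) = 312*(18*(1 + 36) - 475) = 312*(18*37 - 475) = 312*(666 - 475) = 312*191 = 59592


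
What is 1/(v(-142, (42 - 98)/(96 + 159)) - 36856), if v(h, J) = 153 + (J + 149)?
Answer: -255/9321326 ≈ -2.7357e-5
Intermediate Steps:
v(h, J) = 302 + J (v(h, J) = 153 + (149 + J) = 302 + J)
1/(v(-142, (42 - 98)/(96 + 159)) - 36856) = 1/((302 + (42 - 98)/(96 + 159)) - 36856) = 1/((302 - 56/255) - 36856) = 1/(76954/255 - 36856) = 1/(-9321326/255) = -255/9321326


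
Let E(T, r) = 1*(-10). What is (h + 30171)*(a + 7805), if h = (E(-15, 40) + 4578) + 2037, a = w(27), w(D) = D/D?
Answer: 287073456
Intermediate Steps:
w(D) = 1
E(T, r) = -10
a = 1
h = 6605 (h = (-10 + 4578) + 2037 = 4568 + 2037 = 6605)
(h + 30171)*(a + 7805) = (6605 + 30171)*(1 + 7805) = 36776*7806 = 287073456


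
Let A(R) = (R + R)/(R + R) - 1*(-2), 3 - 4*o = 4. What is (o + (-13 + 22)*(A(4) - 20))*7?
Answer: -4291/4 ≈ -1072.8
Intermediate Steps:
o = -1/4 (o = 3/4 - 1/4*4 = 3/4 - 1 = -1/4 ≈ -0.25000)
A(R) = 3 (A(R) = (2*R)/((2*R)) + 2 = (2*R)*(1/(2*R)) + 2 = 1 + 2 = 3)
(o + (-13 + 22)*(A(4) - 20))*7 = (-1/4 + (-13 + 22)*(3 - 20))*7 = (-1/4 + 9*(-17))*7 = (-1/4 - 153)*7 = -613/4*7 = -4291/4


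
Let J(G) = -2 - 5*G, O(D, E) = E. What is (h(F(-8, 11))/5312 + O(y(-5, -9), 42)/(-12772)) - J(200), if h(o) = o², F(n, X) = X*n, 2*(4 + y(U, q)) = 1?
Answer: 531869039/530038 ≈ 1003.5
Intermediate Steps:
y(U, q) = -7/2 (y(U, q) = -4 + (½)*1 = -4 + ½ = -7/2)
(h(F(-8, 11))/5312 + O(y(-5, -9), 42)/(-12772)) - J(200) = ((11*(-8))²/5312 + 42/(-12772)) - (-2 - 5*200) = ((-88)²*(1/5312) + 42*(-1/12772)) - (-2 - 1000) = (7744*(1/5312) - 21/6386) - 1*(-1002) = (121/83 - 21/6386) + 1002 = 770963/530038 + 1002 = 531869039/530038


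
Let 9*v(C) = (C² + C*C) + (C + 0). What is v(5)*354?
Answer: 6490/3 ≈ 2163.3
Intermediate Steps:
v(C) = C/9 + 2*C²/9 (v(C) = ((C² + C*C) + (C + 0))/9 = ((C² + C²) + C)/9 = (2*C² + C)/9 = (C + 2*C²)/9 = C/9 + 2*C²/9)
v(5)*354 = ((⅑)*5*(1 + 2*5))*354 = ((⅑)*5*(1 + 10))*354 = ((⅑)*5*11)*354 = (55/9)*354 = 6490/3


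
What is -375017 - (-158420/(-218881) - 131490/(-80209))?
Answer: -6583924741591663/17556226129 ≈ -3.7502e+5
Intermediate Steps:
-375017 - (-158420/(-218881) - 131490/(-80209)) = -375017 - (-158420*(-1/218881) - 131490*(-1/80209)) = -375017 - (158420/218881 + 131490/80209) = -375017 - 1*41487372470/17556226129 = -375017 - 41487372470/17556226129 = -6583924741591663/17556226129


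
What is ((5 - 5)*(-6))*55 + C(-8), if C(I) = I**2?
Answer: 64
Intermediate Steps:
((5 - 5)*(-6))*55 + C(-8) = ((5 - 5)*(-6))*55 + (-8)**2 = (0*(-6))*55 + 64 = 0*55 + 64 = 0 + 64 = 64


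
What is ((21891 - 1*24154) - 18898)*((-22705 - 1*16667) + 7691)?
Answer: 670401641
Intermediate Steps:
((21891 - 1*24154) - 18898)*((-22705 - 1*16667) + 7691) = ((21891 - 24154) - 18898)*((-22705 - 16667) + 7691) = (-2263 - 18898)*(-39372 + 7691) = -21161*(-31681) = 670401641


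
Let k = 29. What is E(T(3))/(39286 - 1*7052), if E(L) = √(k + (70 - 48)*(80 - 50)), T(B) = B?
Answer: √689/32234 ≈ 0.00081432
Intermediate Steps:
E(L) = √689 (E(L) = √(29 + (70 - 48)*(80 - 50)) = √(29 + 22*30) = √(29 + 660) = √689)
E(T(3))/(39286 - 1*7052) = √689/(39286 - 1*7052) = √689/(39286 - 7052) = √689/32234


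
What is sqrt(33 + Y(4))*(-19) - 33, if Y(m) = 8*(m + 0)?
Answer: -33 - 19*sqrt(65) ≈ -186.18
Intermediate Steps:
Y(m) = 8*m
sqrt(33 + Y(4))*(-19) - 33 = sqrt(33 + 8*4)*(-19) - 33 = sqrt(33 + 32)*(-19) - 33 = sqrt(65)*(-19) - 33 = -19*sqrt(65) - 33 = -33 - 19*sqrt(65)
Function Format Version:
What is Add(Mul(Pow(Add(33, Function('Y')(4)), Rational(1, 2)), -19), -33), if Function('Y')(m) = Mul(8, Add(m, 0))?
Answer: Add(-33, Mul(-19, Pow(65, Rational(1, 2)))) ≈ -186.18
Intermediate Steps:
Function('Y')(m) = Mul(8, m)
Add(Mul(Pow(Add(33, Function('Y')(4)), Rational(1, 2)), -19), -33) = Add(Mul(Pow(Add(33, Mul(8, 4)), Rational(1, 2)), -19), -33) = Add(Mul(Pow(Add(33, 32), Rational(1, 2)), -19), -33) = Add(Mul(Pow(65, Rational(1, 2)), -19), -33) = Add(Mul(-19, Pow(65, Rational(1, 2))), -33) = Add(-33, Mul(-19, Pow(65, Rational(1, 2))))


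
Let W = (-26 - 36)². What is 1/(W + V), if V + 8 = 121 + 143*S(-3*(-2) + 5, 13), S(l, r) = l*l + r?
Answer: 1/23119 ≈ 4.3254e-5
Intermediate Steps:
S(l, r) = r + l² (S(l, r) = l² + r = r + l²)
V = 19275 (V = -8 + (121 + 143*(13 + (-3*(-2) + 5)²)) = -8 + (121 + 143*(13 + (6 + 5)²)) = -8 + (121 + 143*(13 + 11²)) = -8 + (121 + 143*(13 + 121)) = -8 + (121 + 143*134) = -8 + (121 + 19162) = -8 + 19283 = 19275)
W = 3844 (W = (-62)² = 3844)
1/(W + V) = 1/(3844 + 19275) = 1/23119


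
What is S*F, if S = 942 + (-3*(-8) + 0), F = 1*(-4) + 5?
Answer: 966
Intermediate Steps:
F = 1 (F = -4 + 5 = 1)
S = 966 (S = 942 + (24 + 0) = 942 + 24 = 966)
S*F = 966*1 = 966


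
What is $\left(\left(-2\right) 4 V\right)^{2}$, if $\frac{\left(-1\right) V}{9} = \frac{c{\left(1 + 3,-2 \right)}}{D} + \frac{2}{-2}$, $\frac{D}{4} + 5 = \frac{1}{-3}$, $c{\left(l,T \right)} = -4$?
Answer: $\frac{13689}{4} \approx 3422.3$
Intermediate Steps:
$D = - \frac{64}{3}$ ($D = -20 + \frac{4}{-3} = -20 + 4 \left(- \frac{1}{3}\right) = -20 - \frac{4}{3} = - \frac{64}{3} \approx -21.333$)
$V = \frac{117}{16}$ ($V = - 9 \left(- \frac{4}{- \frac{64}{3}} + \frac{2}{-2}\right) = - 9 \left(\left(-4\right) \left(- \frac{3}{64}\right) + 2 \left(- \frac{1}{2}\right)\right) = - 9 \left(\frac{3}{16} - 1\right) = \left(-9\right) \left(- \frac{13}{16}\right) = \frac{117}{16} \approx 7.3125$)
$\left(\left(-2\right) 4 V\right)^{2} = \left(\left(-2\right) 4 \cdot \frac{117}{16}\right)^{2} = \left(\left(-8\right) \frac{117}{16}\right)^{2} = \left(- \frac{117}{2}\right)^{2} = \frac{13689}{4}$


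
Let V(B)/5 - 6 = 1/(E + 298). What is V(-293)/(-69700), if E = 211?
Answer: -611/1419092 ≈ -0.00043056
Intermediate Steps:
V(B) = 15275/509 (V(B) = 30 + 5/(211 + 298) = 30 + 5/509 = 15275/509)
V(-293)/(-69700) = (15275/509)/(-69700) = (15275/509)*(-1/69700) = -611/1419092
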